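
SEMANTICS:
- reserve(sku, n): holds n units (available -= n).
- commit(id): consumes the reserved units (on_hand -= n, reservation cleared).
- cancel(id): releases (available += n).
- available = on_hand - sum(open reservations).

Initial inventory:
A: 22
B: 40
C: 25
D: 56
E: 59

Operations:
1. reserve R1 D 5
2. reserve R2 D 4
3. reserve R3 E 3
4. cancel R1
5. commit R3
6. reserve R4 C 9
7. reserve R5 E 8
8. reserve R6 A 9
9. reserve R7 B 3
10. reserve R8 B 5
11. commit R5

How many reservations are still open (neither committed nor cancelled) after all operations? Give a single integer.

Step 1: reserve R1 D 5 -> on_hand[A=22 B=40 C=25 D=56 E=59] avail[A=22 B=40 C=25 D=51 E=59] open={R1}
Step 2: reserve R2 D 4 -> on_hand[A=22 B=40 C=25 D=56 E=59] avail[A=22 B=40 C=25 D=47 E=59] open={R1,R2}
Step 3: reserve R3 E 3 -> on_hand[A=22 B=40 C=25 D=56 E=59] avail[A=22 B=40 C=25 D=47 E=56] open={R1,R2,R3}
Step 4: cancel R1 -> on_hand[A=22 B=40 C=25 D=56 E=59] avail[A=22 B=40 C=25 D=52 E=56] open={R2,R3}
Step 5: commit R3 -> on_hand[A=22 B=40 C=25 D=56 E=56] avail[A=22 B=40 C=25 D=52 E=56] open={R2}
Step 6: reserve R4 C 9 -> on_hand[A=22 B=40 C=25 D=56 E=56] avail[A=22 B=40 C=16 D=52 E=56] open={R2,R4}
Step 7: reserve R5 E 8 -> on_hand[A=22 B=40 C=25 D=56 E=56] avail[A=22 B=40 C=16 D=52 E=48] open={R2,R4,R5}
Step 8: reserve R6 A 9 -> on_hand[A=22 B=40 C=25 D=56 E=56] avail[A=13 B=40 C=16 D=52 E=48] open={R2,R4,R5,R6}
Step 9: reserve R7 B 3 -> on_hand[A=22 B=40 C=25 D=56 E=56] avail[A=13 B=37 C=16 D=52 E=48] open={R2,R4,R5,R6,R7}
Step 10: reserve R8 B 5 -> on_hand[A=22 B=40 C=25 D=56 E=56] avail[A=13 B=32 C=16 D=52 E=48] open={R2,R4,R5,R6,R7,R8}
Step 11: commit R5 -> on_hand[A=22 B=40 C=25 D=56 E=48] avail[A=13 B=32 C=16 D=52 E=48] open={R2,R4,R6,R7,R8}
Open reservations: ['R2', 'R4', 'R6', 'R7', 'R8'] -> 5

Answer: 5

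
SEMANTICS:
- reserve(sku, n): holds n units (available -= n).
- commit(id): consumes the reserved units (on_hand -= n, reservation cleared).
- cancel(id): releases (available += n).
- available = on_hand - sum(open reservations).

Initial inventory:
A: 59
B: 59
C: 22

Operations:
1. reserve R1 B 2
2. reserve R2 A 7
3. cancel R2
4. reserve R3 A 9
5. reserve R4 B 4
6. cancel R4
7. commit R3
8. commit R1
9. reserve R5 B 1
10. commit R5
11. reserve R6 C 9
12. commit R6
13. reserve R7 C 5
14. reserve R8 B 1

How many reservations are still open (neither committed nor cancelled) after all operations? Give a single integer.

Step 1: reserve R1 B 2 -> on_hand[A=59 B=59 C=22] avail[A=59 B=57 C=22] open={R1}
Step 2: reserve R2 A 7 -> on_hand[A=59 B=59 C=22] avail[A=52 B=57 C=22] open={R1,R2}
Step 3: cancel R2 -> on_hand[A=59 B=59 C=22] avail[A=59 B=57 C=22] open={R1}
Step 4: reserve R3 A 9 -> on_hand[A=59 B=59 C=22] avail[A=50 B=57 C=22] open={R1,R3}
Step 5: reserve R4 B 4 -> on_hand[A=59 B=59 C=22] avail[A=50 B=53 C=22] open={R1,R3,R4}
Step 6: cancel R4 -> on_hand[A=59 B=59 C=22] avail[A=50 B=57 C=22] open={R1,R3}
Step 7: commit R3 -> on_hand[A=50 B=59 C=22] avail[A=50 B=57 C=22] open={R1}
Step 8: commit R1 -> on_hand[A=50 B=57 C=22] avail[A=50 B=57 C=22] open={}
Step 9: reserve R5 B 1 -> on_hand[A=50 B=57 C=22] avail[A=50 B=56 C=22] open={R5}
Step 10: commit R5 -> on_hand[A=50 B=56 C=22] avail[A=50 B=56 C=22] open={}
Step 11: reserve R6 C 9 -> on_hand[A=50 B=56 C=22] avail[A=50 B=56 C=13] open={R6}
Step 12: commit R6 -> on_hand[A=50 B=56 C=13] avail[A=50 B=56 C=13] open={}
Step 13: reserve R7 C 5 -> on_hand[A=50 B=56 C=13] avail[A=50 B=56 C=8] open={R7}
Step 14: reserve R8 B 1 -> on_hand[A=50 B=56 C=13] avail[A=50 B=55 C=8] open={R7,R8}
Open reservations: ['R7', 'R8'] -> 2

Answer: 2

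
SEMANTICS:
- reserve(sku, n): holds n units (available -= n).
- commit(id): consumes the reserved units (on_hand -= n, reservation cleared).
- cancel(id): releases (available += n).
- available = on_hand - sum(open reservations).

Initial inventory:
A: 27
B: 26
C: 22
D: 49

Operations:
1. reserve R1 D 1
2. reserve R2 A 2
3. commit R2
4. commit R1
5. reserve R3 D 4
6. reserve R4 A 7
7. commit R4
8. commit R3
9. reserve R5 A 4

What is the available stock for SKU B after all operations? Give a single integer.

Step 1: reserve R1 D 1 -> on_hand[A=27 B=26 C=22 D=49] avail[A=27 B=26 C=22 D=48] open={R1}
Step 2: reserve R2 A 2 -> on_hand[A=27 B=26 C=22 D=49] avail[A=25 B=26 C=22 D=48] open={R1,R2}
Step 3: commit R2 -> on_hand[A=25 B=26 C=22 D=49] avail[A=25 B=26 C=22 D=48] open={R1}
Step 4: commit R1 -> on_hand[A=25 B=26 C=22 D=48] avail[A=25 B=26 C=22 D=48] open={}
Step 5: reserve R3 D 4 -> on_hand[A=25 B=26 C=22 D=48] avail[A=25 B=26 C=22 D=44] open={R3}
Step 6: reserve R4 A 7 -> on_hand[A=25 B=26 C=22 D=48] avail[A=18 B=26 C=22 D=44] open={R3,R4}
Step 7: commit R4 -> on_hand[A=18 B=26 C=22 D=48] avail[A=18 B=26 C=22 D=44] open={R3}
Step 8: commit R3 -> on_hand[A=18 B=26 C=22 D=44] avail[A=18 B=26 C=22 D=44] open={}
Step 9: reserve R5 A 4 -> on_hand[A=18 B=26 C=22 D=44] avail[A=14 B=26 C=22 D=44] open={R5}
Final available[B] = 26

Answer: 26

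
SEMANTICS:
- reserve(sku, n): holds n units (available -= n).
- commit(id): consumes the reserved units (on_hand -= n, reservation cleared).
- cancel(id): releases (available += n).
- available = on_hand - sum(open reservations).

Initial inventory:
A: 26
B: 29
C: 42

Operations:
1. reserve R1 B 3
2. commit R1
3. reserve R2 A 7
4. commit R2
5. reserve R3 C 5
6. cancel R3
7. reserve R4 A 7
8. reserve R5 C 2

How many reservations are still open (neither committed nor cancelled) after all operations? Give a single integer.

Step 1: reserve R1 B 3 -> on_hand[A=26 B=29 C=42] avail[A=26 B=26 C=42] open={R1}
Step 2: commit R1 -> on_hand[A=26 B=26 C=42] avail[A=26 B=26 C=42] open={}
Step 3: reserve R2 A 7 -> on_hand[A=26 B=26 C=42] avail[A=19 B=26 C=42] open={R2}
Step 4: commit R2 -> on_hand[A=19 B=26 C=42] avail[A=19 B=26 C=42] open={}
Step 5: reserve R3 C 5 -> on_hand[A=19 B=26 C=42] avail[A=19 B=26 C=37] open={R3}
Step 6: cancel R3 -> on_hand[A=19 B=26 C=42] avail[A=19 B=26 C=42] open={}
Step 7: reserve R4 A 7 -> on_hand[A=19 B=26 C=42] avail[A=12 B=26 C=42] open={R4}
Step 8: reserve R5 C 2 -> on_hand[A=19 B=26 C=42] avail[A=12 B=26 C=40] open={R4,R5}
Open reservations: ['R4', 'R5'] -> 2

Answer: 2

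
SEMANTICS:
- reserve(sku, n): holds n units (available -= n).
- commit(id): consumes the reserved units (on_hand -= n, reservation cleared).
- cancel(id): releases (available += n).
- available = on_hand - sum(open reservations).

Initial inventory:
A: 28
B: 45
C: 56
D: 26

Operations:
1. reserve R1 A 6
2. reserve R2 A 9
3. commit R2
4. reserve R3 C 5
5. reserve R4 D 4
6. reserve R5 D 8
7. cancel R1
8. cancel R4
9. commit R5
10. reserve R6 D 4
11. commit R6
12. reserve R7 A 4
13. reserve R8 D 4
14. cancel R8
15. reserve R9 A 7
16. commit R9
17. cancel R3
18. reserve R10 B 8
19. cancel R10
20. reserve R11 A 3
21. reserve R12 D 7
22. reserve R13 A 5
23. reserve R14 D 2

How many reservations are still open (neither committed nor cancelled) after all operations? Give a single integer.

Answer: 5

Derivation:
Step 1: reserve R1 A 6 -> on_hand[A=28 B=45 C=56 D=26] avail[A=22 B=45 C=56 D=26] open={R1}
Step 2: reserve R2 A 9 -> on_hand[A=28 B=45 C=56 D=26] avail[A=13 B=45 C=56 D=26] open={R1,R2}
Step 3: commit R2 -> on_hand[A=19 B=45 C=56 D=26] avail[A=13 B=45 C=56 D=26] open={R1}
Step 4: reserve R3 C 5 -> on_hand[A=19 B=45 C=56 D=26] avail[A=13 B=45 C=51 D=26] open={R1,R3}
Step 5: reserve R4 D 4 -> on_hand[A=19 B=45 C=56 D=26] avail[A=13 B=45 C=51 D=22] open={R1,R3,R4}
Step 6: reserve R5 D 8 -> on_hand[A=19 B=45 C=56 D=26] avail[A=13 B=45 C=51 D=14] open={R1,R3,R4,R5}
Step 7: cancel R1 -> on_hand[A=19 B=45 C=56 D=26] avail[A=19 B=45 C=51 D=14] open={R3,R4,R5}
Step 8: cancel R4 -> on_hand[A=19 B=45 C=56 D=26] avail[A=19 B=45 C=51 D=18] open={R3,R5}
Step 9: commit R5 -> on_hand[A=19 B=45 C=56 D=18] avail[A=19 B=45 C=51 D=18] open={R3}
Step 10: reserve R6 D 4 -> on_hand[A=19 B=45 C=56 D=18] avail[A=19 B=45 C=51 D=14] open={R3,R6}
Step 11: commit R6 -> on_hand[A=19 B=45 C=56 D=14] avail[A=19 B=45 C=51 D=14] open={R3}
Step 12: reserve R7 A 4 -> on_hand[A=19 B=45 C=56 D=14] avail[A=15 B=45 C=51 D=14] open={R3,R7}
Step 13: reserve R8 D 4 -> on_hand[A=19 B=45 C=56 D=14] avail[A=15 B=45 C=51 D=10] open={R3,R7,R8}
Step 14: cancel R8 -> on_hand[A=19 B=45 C=56 D=14] avail[A=15 B=45 C=51 D=14] open={R3,R7}
Step 15: reserve R9 A 7 -> on_hand[A=19 B=45 C=56 D=14] avail[A=8 B=45 C=51 D=14] open={R3,R7,R9}
Step 16: commit R9 -> on_hand[A=12 B=45 C=56 D=14] avail[A=8 B=45 C=51 D=14] open={R3,R7}
Step 17: cancel R3 -> on_hand[A=12 B=45 C=56 D=14] avail[A=8 B=45 C=56 D=14] open={R7}
Step 18: reserve R10 B 8 -> on_hand[A=12 B=45 C=56 D=14] avail[A=8 B=37 C=56 D=14] open={R10,R7}
Step 19: cancel R10 -> on_hand[A=12 B=45 C=56 D=14] avail[A=8 B=45 C=56 D=14] open={R7}
Step 20: reserve R11 A 3 -> on_hand[A=12 B=45 C=56 D=14] avail[A=5 B=45 C=56 D=14] open={R11,R7}
Step 21: reserve R12 D 7 -> on_hand[A=12 B=45 C=56 D=14] avail[A=5 B=45 C=56 D=7] open={R11,R12,R7}
Step 22: reserve R13 A 5 -> on_hand[A=12 B=45 C=56 D=14] avail[A=0 B=45 C=56 D=7] open={R11,R12,R13,R7}
Step 23: reserve R14 D 2 -> on_hand[A=12 B=45 C=56 D=14] avail[A=0 B=45 C=56 D=5] open={R11,R12,R13,R14,R7}
Open reservations: ['R11', 'R12', 'R13', 'R14', 'R7'] -> 5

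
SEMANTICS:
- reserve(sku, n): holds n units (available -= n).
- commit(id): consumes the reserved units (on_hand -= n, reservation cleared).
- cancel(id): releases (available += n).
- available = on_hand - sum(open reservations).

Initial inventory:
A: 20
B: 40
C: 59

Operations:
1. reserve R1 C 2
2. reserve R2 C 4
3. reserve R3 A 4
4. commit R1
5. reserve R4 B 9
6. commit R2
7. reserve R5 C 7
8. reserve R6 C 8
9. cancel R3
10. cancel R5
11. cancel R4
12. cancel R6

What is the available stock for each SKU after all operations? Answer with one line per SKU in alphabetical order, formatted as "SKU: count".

Answer: A: 20
B: 40
C: 53

Derivation:
Step 1: reserve R1 C 2 -> on_hand[A=20 B=40 C=59] avail[A=20 B=40 C=57] open={R1}
Step 2: reserve R2 C 4 -> on_hand[A=20 B=40 C=59] avail[A=20 B=40 C=53] open={R1,R2}
Step 3: reserve R3 A 4 -> on_hand[A=20 B=40 C=59] avail[A=16 B=40 C=53] open={R1,R2,R3}
Step 4: commit R1 -> on_hand[A=20 B=40 C=57] avail[A=16 B=40 C=53] open={R2,R3}
Step 5: reserve R4 B 9 -> on_hand[A=20 B=40 C=57] avail[A=16 B=31 C=53] open={R2,R3,R4}
Step 6: commit R2 -> on_hand[A=20 B=40 C=53] avail[A=16 B=31 C=53] open={R3,R4}
Step 7: reserve R5 C 7 -> on_hand[A=20 B=40 C=53] avail[A=16 B=31 C=46] open={R3,R4,R5}
Step 8: reserve R6 C 8 -> on_hand[A=20 B=40 C=53] avail[A=16 B=31 C=38] open={R3,R4,R5,R6}
Step 9: cancel R3 -> on_hand[A=20 B=40 C=53] avail[A=20 B=31 C=38] open={R4,R5,R6}
Step 10: cancel R5 -> on_hand[A=20 B=40 C=53] avail[A=20 B=31 C=45] open={R4,R6}
Step 11: cancel R4 -> on_hand[A=20 B=40 C=53] avail[A=20 B=40 C=45] open={R6}
Step 12: cancel R6 -> on_hand[A=20 B=40 C=53] avail[A=20 B=40 C=53] open={}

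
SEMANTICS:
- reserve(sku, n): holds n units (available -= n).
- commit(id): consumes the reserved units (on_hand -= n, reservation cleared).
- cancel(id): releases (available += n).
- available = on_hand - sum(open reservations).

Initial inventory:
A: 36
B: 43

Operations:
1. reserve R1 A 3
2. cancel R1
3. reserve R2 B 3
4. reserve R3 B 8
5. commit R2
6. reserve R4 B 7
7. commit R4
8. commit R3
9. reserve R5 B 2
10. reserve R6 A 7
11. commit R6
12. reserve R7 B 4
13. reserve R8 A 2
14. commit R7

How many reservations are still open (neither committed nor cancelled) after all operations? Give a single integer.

Step 1: reserve R1 A 3 -> on_hand[A=36 B=43] avail[A=33 B=43] open={R1}
Step 2: cancel R1 -> on_hand[A=36 B=43] avail[A=36 B=43] open={}
Step 3: reserve R2 B 3 -> on_hand[A=36 B=43] avail[A=36 B=40] open={R2}
Step 4: reserve R3 B 8 -> on_hand[A=36 B=43] avail[A=36 B=32] open={R2,R3}
Step 5: commit R2 -> on_hand[A=36 B=40] avail[A=36 B=32] open={R3}
Step 6: reserve R4 B 7 -> on_hand[A=36 B=40] avail[A=36 B=25] open={R3,R4}
Step 7: commit R4 -> on_hand[A=36 B=33] avail[A=36 B=25] open={R3}
Step 8: commit R3 -> on_hand[A=36 B=25] avail[A=36 B=25] open={}
Step 9: reserve R5 B 2 -> on_hand[A=36 B=25] avail[A=36 B=23] open={R5}
Step 10: reserve R6 A 7 -> on_hand[A=36 B=25] avail[A=29 B=23] open={R5,R6}
Step 11: commit R6 -> on_hand[A=29 B=25] avail[A=29 B=23] open={R5}
Step 12: reserve R7 B 4 -> on_hand[A=29 B=25] avail[A=29 B=19] open={R5,R7}
Step 13: reserve R8 A 2 -> on_hand[A=29 B=25] avail[A=27 B=19] open={R5,R7,R8}
Step 14: commit R7 -> on_hand[A=29 B=21] avail[A=27 B=19] open={R5,R8}
Open reservations: ['R5', 'R8'] -> 2

Answer: 2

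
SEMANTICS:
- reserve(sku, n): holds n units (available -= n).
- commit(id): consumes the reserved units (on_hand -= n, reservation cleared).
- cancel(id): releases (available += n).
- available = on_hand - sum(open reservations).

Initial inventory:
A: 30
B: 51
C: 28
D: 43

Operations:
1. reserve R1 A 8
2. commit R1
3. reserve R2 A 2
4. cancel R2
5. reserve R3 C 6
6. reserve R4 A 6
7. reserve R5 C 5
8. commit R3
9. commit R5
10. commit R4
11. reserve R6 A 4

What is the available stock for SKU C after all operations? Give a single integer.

Step 1: reserve R1 A 8 -> on_hand[A=30 B=51 C=28 D=43] avail[A=22 B=51 C=28 D=43] open={R1}
Step 2: commit R1 -> on_hand[A=22 B=51 C=28 D=43] avail[A=22 B=51 C=28 D=43] open={}
Step 3: reserve R2 A 2 -> on_hand[A=22 B=51 C=28 D=43] avail[A=20 B=51 C=28 D=43] open={R2}
Step 4: cancel R2 -> on_hand[A=22 B=51 C=28 D=43] avail[A=22 B=51 C=28 D=43] open={}
Step 5: reserve R3 C 6 -> on_hand[A=22 B=51 C=28 D=43] avail[A=22 B=51 C=22 D=43] open={R3}
Step 6: reserve R4 A 6 -> on_hand[A=22 B=51 C=28 D=43] avail[A=16 B=51 C=22 D=43] open={R3,R4}
Step 7: reserve R5 C 5 -> on_hand[A=22 B=51 C=28 D=43] avail[A=16 B=51 C=17 D=43] open={R3,R4,R5}
Step 8: commit R3 -> on_hand[A=22 B=51 C=22 D=43] avail[A=16 B=51 C=17 D=43] open={R4,R5}
Step 9: commit R5 -> on_hand[A=22 B=51 C=17 D=43] avail[A=16 B=51 C=17 D=43] open={R4}
Step 10: commit R4 -> on_hand[A=16 B=51 C=17 D=43] avail[A=16 B=51 C=17 D=43] open={}
Step 11: reserve R6 A 4 -> on_hand[A=16 B=51 C=17 D=43] avail[A=12 B=51 C=17 D=43] open={R6}
Final available[C] = 17

Answer: 17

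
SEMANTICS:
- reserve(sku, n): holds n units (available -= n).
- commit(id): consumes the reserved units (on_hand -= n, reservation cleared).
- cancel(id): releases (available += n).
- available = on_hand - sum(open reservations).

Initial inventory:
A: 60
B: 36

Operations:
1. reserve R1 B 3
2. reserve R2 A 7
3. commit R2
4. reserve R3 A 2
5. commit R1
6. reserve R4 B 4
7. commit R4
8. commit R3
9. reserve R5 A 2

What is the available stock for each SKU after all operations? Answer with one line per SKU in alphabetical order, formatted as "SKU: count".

Answer: A: 49
B: 29

Derivation:
Step 1: reserve R1 B 3 -> on_hand[A=60 B=36] avail[A=60 B=33] open={R1}
Step 2: reserve R2 A 7 -> on_hand[A=60 B=36] avail[A=53 B=33] open={R1,R2}
Step 3: commit R2 -> on_hand[A=53 B=36] avail[A=53 B=33] open={R1}
Step 4: reserve R3 A 2 -> on_hand[A=53 B=36] avail[A=51 B=33] open={R1,R3}
Step 5: commit R1 -> on_hand[A=53 B=33] avail[A=51 B=33] open={R3}
Step 6: reserve R4 B 4 -> on_hand[A=53 B=33] avail[A=51 B=29] open={R3,R4}
Step 7: commit R4 -> on_hand[A=53 B=29] avail[A=51 B=29] open={R3}
Step 8: commit R3 -> on_hand[A=51 B=29] avail[A=51 B=29] open={}
Step 9: reserve R5 A 2 -> on_hand[A=51 B=29] avail[A=49 B=29] open={R5}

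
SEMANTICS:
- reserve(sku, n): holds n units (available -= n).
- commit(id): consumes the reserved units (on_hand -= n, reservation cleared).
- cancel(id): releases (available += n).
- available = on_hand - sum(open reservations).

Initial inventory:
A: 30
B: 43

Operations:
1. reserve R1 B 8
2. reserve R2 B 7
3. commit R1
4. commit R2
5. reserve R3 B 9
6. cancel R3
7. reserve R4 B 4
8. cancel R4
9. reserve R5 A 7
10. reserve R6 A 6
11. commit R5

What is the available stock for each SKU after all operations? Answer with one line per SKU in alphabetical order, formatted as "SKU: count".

Answer: A: 17
B: 28

Derivation:
Step 1: reserve R1 B 8 -> on_hand[A=30 B=43] avail[A=30 B=35] open={R1}
Step 2: reserve R2 B 7 -> on_hand[A=30 B=43] avail[A=30 B=28] open={R1,R2}
Step 3: commit R1 -> on_hand[A=30 B=35] avail[A=30 B=28] open={R2}
Step 4: commit R2 -> on_hand[A=30 B=28] avail[A=30 B=28] open={}
Step 5: reserve R3 B 9 -> on_hand[A=30 B=28] avail[A=30 B=19] open={R3}
Step 6: cancel R3 -> on_hand[A=30 B=28] avail[A=30 B=28] open={}
Step 7: reserve R4 B 4 -> on_hand[A=30 B=28] avail[A=30 B=24] open={R4}
Step 8: cancel R4 -> on_hand[A=30 B=28] avail[A=30 B=28] open={}
Step 9: reserve R5 A 7 -> on_hand[A=30 B=28] avail[A=23 B=28] open={R5}
Step 10: reserve R6 A 6 -> on_hand[A=30 B=28] avail[A=17 B=28] open={R5,R6}
Step 11: commit R5 -> on_hand[A=23 B=28] avail[A=17 B=28] open={R6}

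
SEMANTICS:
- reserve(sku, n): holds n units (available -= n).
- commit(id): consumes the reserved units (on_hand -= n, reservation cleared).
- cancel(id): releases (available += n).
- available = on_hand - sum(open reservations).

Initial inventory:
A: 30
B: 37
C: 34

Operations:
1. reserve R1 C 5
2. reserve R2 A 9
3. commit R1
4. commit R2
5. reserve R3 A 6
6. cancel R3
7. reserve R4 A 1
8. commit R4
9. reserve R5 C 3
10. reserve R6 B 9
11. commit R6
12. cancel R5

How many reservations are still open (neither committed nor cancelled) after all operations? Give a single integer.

Answer: 0

Derivation:
Step 1: reserve R1 C 5 -> on_hand[A=30 B=37 C=34] avail[A=30 B=37 C=29] open={R1}
Step 2: reserve R2 A 9 -> on_hand[A=30 B=37 C=34] avail[A=21 B=37 C=29] open={R1,R2}
Step 3: commit R1 -> on_hand[A=30 B=37 C=29] avail[A=21 B=37 C=29] open={R2}
Step 4: commit R2 -> on_hand[A=21 B=37 C=29] avail[A=21 B=37 C=29] open={}
Step 5: reserve R3 A 6 -> on_hand[A=21 B=37 C=29] avail[A=15 B=37 C=29] open={R3}
Step 6: cancel R3 -> on_hand[A=21 B=37 C=29] avail[A=21 B=37 C=29] open={}
Step 7: reserve R4 A 1 -> on_hand[A=21 B=37 C=29] avail[A=20 B=37 C=29] open={R4}
Step 8: commit R4 -> on_hand[A=20 B=37 C=29] avail[A=20 B=37 C=29] open={}
Step 9: reserve R5 C 3 -> on_hand[A=20 B=37 C=29] avail[A=20 B=37 C=26] open={R5}
Step 10: reserve R6 B 9 -> on_hand[A=20 B=37 C=29] avail[A=20 B=28 C=26] open={R5,R6}
Step 11: commit R6 -> on_hand[A=20 B=28 C=29] avail[A=20 B=28 C=26] open={R5}
Step 12: cancel R5 -> on_hand[A=20 B=28 C=29] avail[A=20 B=28 C=29] open={}
Open reservations: [] -> 0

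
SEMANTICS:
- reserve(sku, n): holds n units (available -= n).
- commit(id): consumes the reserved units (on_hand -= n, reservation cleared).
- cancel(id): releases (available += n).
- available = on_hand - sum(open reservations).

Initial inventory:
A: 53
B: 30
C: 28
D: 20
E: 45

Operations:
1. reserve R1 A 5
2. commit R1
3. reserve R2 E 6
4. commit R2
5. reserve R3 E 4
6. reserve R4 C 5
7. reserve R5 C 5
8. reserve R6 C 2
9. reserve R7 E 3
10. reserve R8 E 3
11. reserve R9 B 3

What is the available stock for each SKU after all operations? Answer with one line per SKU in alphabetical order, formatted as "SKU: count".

Answer: A: 48
B: 27
C: 16
D: 20
E: 29

Derivation:
Step 1: reserve R1 A 5 -> on_hand[A=53 B=30 C=28 D=20 E=45] avail[A=48 B=30 C=28 D=20 E=45] open={R1}
Step 2: commit R1 -> on_hand[A=48 B=30 C=28 D=20 E=45] avail[A=48 B=30 C=28 D=20 E=45] open={}
Step 3: reserve R2 E 6 -> on_hand[A=48 B=30 C=28 D=20 E=45] avail[A=48 B=30 C=28 D=20 E=39] open={R2}
Step 4: commit R2 -> on_hand[A=48 B=30 C=28 D=20 E=39] avail[A=48 B=30 C=28 D=20 E=39] open={}
Step 5: reserve R3 E 4 -> on_hand[A=48 B=30 C=28 D=20 E=39] avail[A=48 B=30 C=28 D=20 E=35] open={R3}
Step 6: reserve R4 C 5 -> on_hand[A=48 B=30 C=28 D=20 E=39] avail[A=48 B=30 C=23 D=20 E=35] open={R3,R4}
Step 7: reserve R5 C 5 -> on_hand[A=48 B=30 C=28 D=20 E=39] avail[A=48 B=30 C=18 D=20 E=35] open={R3,R4,R5}
Step 8: reserve R6 C 2 -> on_hand[A=48 B=30 C=28 D=20 E=39] avail[A=48 B=30 C=16 D=20 E=35] open={R3,R4,R5,R6}
Step 9: reserve R7 E 3 -> on_hand[A=48 B=30 C=28 D=20 E=39] avail[A=48 B=30 C=16 D=20 E=32] open={R3,R4,R5,R6,R7}
Step 10: reserve R8 E 3 -> on_hand[A=48 B=30 C=28 D=20 E=39] avail[A=48 B=30 C=16 D=20 E=29] open={R3,R4,R5,R6,R7,R8}
Step 11: reserve R9 B 3 -> on_hand[A=48 B=30 C=28 D=20 E=39] avail[A=48 B=27 C=16 D=20 E=29] open={R3,R4,R5,R6,R7,R8,R9}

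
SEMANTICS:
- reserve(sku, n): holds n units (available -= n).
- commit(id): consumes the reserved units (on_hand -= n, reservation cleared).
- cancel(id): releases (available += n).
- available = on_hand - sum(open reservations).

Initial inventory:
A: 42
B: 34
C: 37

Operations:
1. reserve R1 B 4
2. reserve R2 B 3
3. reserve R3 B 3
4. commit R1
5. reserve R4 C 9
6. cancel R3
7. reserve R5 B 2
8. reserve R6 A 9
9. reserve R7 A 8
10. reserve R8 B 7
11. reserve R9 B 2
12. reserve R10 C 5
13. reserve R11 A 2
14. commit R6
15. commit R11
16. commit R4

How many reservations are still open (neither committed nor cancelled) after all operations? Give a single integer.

Step 1: reserve R1 B 4 -> on_hand[A=42 B=34 C=37] avail[A=42 B=30 C=37] open={R1}
Step 2: reserve R2 B 3 -> on_hand[A=42 B=34 C=37] avail[A=42 B=27 C=37] open={R1,R2}
Step 3: reserve R3 B 3 -> on_hand[A=42 B=34 C=37] avail[A=42 B=24 C=37] open={R1,R2,R3}
Step 4: commit R1 -> on_hand[A=42 B=30 C=37] avail[A=42 B=24 C=37] open={R2,R3}
Step 5: reserve R4 C 9 -> on_hand[A=42 B=30 C=37] avail[A=42 B=24 C=28] open={R2,R3,R4}
Step 6: cancel R3 -> on_hand[A=42 B=30 C=37] avail[A=42 B=27 C=28] open={R2,R4}
Step 7: reserve R5 B 2 -> on_hand[A=42 B=30 C=37] avail[A=42 B=25 C=28] open={R2,R4,R5}
Step 8: reserve R6 A 9 -> on_hand[A=42 B=30 C=37] avail[A=33 B=25 C=28] open={R2,R4,R5,R6}
Step 9: reserve R7 A 8 -> on_hand[A=42 B=30 C=37] avail[A=25 B=25 C=28] open={R2,R4,R5,R6,R7}
Step 10: reserve R8 B 7 -> on_hand[A=42 B=30 C=37] avail[A=25 B=18 C=28] open={R2,R4,R5,R6,R7,R8}
Step 11: reserve R9 B 2 -> on_hand[A=42 B=30 C=37] avail[A=25 B=16 C=28] open={R2,R4,R5,R6,R7,R8,R9}
Step 12: reserve R10 C 5 -> on_hand[A=42 B=30 C=37] avail[A=25 B=16 C=23] open={R10,R2,R4,R5,R6,R7,R8,R9}
Step 13: reserve R11 A 2 -> on_hand[A=42 B=30 C=37] avail[A=23 B=16 C=23] open={R10,R11,R2,R4,R5,R6,R7,R8,R9}
Step 14: commit R6 -> on_hand[A=33 B=30 C=37] avail[A=23 B=16 C=23] open={R10,R11,R2,R4,R5,R7,R8,R9}
Step 15: commit R11 -> on_hand[A=31 B=30 C=37] avail[A=23 B=16 C=23] open={R10,R2,R4,R5,R7,R8,R9}
Step 16: commit R4 -> on_hand[A=31 B=30 C=28] avail[A=23 B=16 C=23] open={R10,R2,R5,R7,R8,R9}
Open reservations: ['R10', 'R2', 'R5', 'R7', 'R8', 'R9'] -> 6

Answer: 6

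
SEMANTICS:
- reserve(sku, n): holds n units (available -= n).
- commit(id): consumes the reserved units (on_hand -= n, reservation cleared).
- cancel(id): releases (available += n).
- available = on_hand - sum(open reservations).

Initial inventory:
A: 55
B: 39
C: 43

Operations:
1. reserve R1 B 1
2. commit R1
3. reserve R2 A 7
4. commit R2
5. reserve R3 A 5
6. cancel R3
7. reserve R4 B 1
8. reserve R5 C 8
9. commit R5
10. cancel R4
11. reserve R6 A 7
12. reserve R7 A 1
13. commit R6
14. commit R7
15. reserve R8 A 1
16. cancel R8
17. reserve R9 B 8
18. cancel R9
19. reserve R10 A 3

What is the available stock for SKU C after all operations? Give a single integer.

Answer: 35

Derivation:
Step 1: reserve R1 B 1 -> on_hand[A=55 B=39 C=43] avail[A=55 B=38 C=43] open={R1}
Step 2: commit R1 -> on_hand[A=55 B=38 C=43] avail[A=55 B=38 C=43] open={}
Step 3: reserve R2 A 7 -> on_hand[A=55 B=38 C=43] avail[A=48 B=38 C=43] open={R2}
Step 4: commit R2 -> on_hand[A=48 B=38 C=43] avail[A=48 B=38 C=43] open={}
Step 5: reserve R3 A 5 -> on_hand[A=48 B=38 C=43] avail[A=43 B=38 C=43] open={R3}
Step 6: cancel R3 -> on_hand[A=48 B=38 C=43] avail[A=48 B=38 C=43] open={}
Step 7: reserve R4 B 1 -> on_hand[A=48 B=38 C=43] avail[A=48 B=37 C=43] open={R4}
Step 8: reserve R5 C 8 -> on_hand[A=48 B=38 C=43] avail[A=48 B=37 C=35] open={R4,R5}
Step 9: commit R5 -> on_hand[A=48 B=38 C=35] avail[A=48 B=37 C=35] open={R4}
Step 10: cancel R4 -> on_hand[A=48 B=38 C=35] avail[A=48 B=38 C=35] open={}
Step 11: reserve R6 A 7 -> on_hand[A=48 B=38 C=35] avail[A=41 B=38 C=35] open={R6}
Step 12: reserve R7 A 1 -> on_hand[A=48 B=38 C=35] avail[A=40 B=38 C=35] open={R6,R7}
Step 13: commit R6 -> on_hand[A=41 B=38 C=35] avail[A=40 B=38 C=35] open={R7}
Step 14: commit R7 -> on_hand[A=40 B=38 C=35] avail[A=40 B=38 C=35] open={}
Step 15: reserve R8 A 1 -> on_hand[A=40 B=38 C=35] avail[A=39 B=38 C=35] open={R8}
Step 16: cancel R8 -> on_hand[A=40 B=38 C=35] avail[A=40 B=38 C=35] open={}
Step 17: reserve R9 B 8 -> on_hand[A=40 B=38 C=35] avail[A=40 B=30 C=35] open={R9}
Step 18: cancel R9 -> on_hand[A=40 B=38 C=35] avail[A=40 B=38 C=35] open={}
Step 19: reserve R10 A 3 -> on_hand[A=40 B=38 C=35] avail[A=37 B=38 C=35] open={R10}
Final available[C] = 35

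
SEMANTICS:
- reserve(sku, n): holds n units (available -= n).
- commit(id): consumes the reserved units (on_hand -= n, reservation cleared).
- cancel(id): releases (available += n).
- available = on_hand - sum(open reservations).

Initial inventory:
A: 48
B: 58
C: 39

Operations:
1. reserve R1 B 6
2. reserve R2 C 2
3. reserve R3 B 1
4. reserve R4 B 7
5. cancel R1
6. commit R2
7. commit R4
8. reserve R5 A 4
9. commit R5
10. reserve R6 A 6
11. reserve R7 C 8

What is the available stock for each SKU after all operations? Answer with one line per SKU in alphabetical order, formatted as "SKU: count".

Answer: A: 38
B: 50
C: 29

Derivation:
Step 1: reserve R1 B 6 -> on_hand[A=48 B=58 C=39] avail[A=48 B=52 C=39] open={R1}
Step 2: reserve R2 C 2 -> on_hand[A=48 B=58 C=39] avail[A=48 B=52 C=37] open={R1,R2}
Step 3: reserve R3 B 1 -> on_hand[A=48 B=58 C=39] avail[A=48 B=51 C=37] open={R1,R2,R3}
Step 4: reserve R4 B 7 -> on_hand[A=48 B=58 C=39] avail[A=48 B=44 C=37] open={R1,R2,R3,R4}
Step 5: cancel R1 -> on_hand[A=48 B=58 C=39] avail[A=48 B=50 C=37] open={R2,R3,R4}
Step 6: commit R2 -> on_hand[A=48 B=58 C=37] avail[A=48 B=50 C=37] open={R3,R4}
Step 7: commit R4 -> on_hand[A=48 B=51 C=37] avail[A=48 B=50 C=37] open={R3}
Step 8: reserve R5 A 4 -> on_hand[A=48 B=51 C=37] avail[A=44 B=50 C=37] open={R3,R5}
Step 9: commit R5 -> on_hand[A=44 B=51 C=37] avail[A=44 B=50 C=37] open={R3}
Step 10: reserve R6 A 6 -> on_hand[A=44 B=51 C=37] avail[A=38 B=50 C=37] open={R3,R6}
Step 11: reserve R7 C 8 -> on_hand[A=44 B=51 C=37] avail[A=38 B=50 C=29] open={R3,R6,R7}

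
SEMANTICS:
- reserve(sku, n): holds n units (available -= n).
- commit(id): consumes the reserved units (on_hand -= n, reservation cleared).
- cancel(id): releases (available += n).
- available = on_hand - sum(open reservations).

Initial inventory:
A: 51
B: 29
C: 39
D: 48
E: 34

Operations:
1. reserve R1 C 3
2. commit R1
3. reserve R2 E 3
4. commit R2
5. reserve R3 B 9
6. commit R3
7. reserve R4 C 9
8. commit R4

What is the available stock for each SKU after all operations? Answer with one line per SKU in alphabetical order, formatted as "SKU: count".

Step 1: reserve R1 C 3 -> on_hand[A=51 B=29 C=39 D=48 E=34] avail[A=51 B=29 C=36 D=48 E=34] open={R1}
Step 2: commit R1 -> on_hand[A=51 B=29 C=36 D=48 E=34] avail[A=51 B=29 C=36 D=48 E=34] open={}
Step 3: reserve R2 E 3 -> on_hand[A=51 B=29 C=36 D=48 E=34] avail[A=51 B=29 C=36 D=48 E=31] open={R2}
Step 4: commit R2 -> on_hand[A=51 B=29 C=36 D=48 E=31] avail[A=51 B=29 C=36 D=48 E=31] open={}
Step 5: reserve R3 B 9 -> on_hand[A=51 B=29 C=36 D=48 E=31] avail[A=51 B=20 C=36 D=48 E=31] open={R3}
Step 6: commit R3 -> on_hand[A=51 B=20 C=36 D=48 E=31] avail[A=51 B=20 C=36 D=48 E=31] open={}
Step 7: reserve R4 C 9 -> on_hand[A=51 B=20 C=36 D=48 E=31] avail[A=51 B=20 C=27 D=48 E=31] open={R4}
Step 8: commit R4 -> on_hand[A=51 B=20 C=27 D=48 E=31] avail[A=51 B=20 C=27 D=48 E=31] open={}

Answer: A: 51
B: 20
C: 27
D: 48
E: 31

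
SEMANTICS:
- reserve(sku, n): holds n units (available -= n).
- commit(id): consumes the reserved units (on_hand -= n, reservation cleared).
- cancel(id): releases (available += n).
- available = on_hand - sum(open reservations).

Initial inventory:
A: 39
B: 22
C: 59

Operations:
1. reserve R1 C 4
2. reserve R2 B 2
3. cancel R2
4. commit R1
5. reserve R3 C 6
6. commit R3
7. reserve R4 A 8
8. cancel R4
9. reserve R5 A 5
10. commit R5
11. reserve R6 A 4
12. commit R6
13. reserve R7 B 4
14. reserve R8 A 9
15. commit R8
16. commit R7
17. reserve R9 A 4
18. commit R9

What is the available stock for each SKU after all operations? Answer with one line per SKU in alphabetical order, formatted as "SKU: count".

Answer: A: 17
B: 18
C: 49

Derivation:
Step 1: reserve R1 C 4 -> on_hand[A=39 B=22 C=59] avail[A=39 B=22 C=55] open={R1}
Step 2: reserve R2 B 2 -> on_hand[A=39 B=22 C=59] avail[A=39 B=20 C=55] open={R1,R2}
Step 3: cancel R2 -> on_hand[A=39 B=22 C=59] avail[A=39 B=22 C=55] open={R1}
Step 4: commit R1 -> on_hand[A=39 B=22 C=55] avail[A=39 B=22 C=55] open={}
Step 5: reserve R3 C 6 -> on_hand[A=39 B=22 C=55] avail[A=39 B=22 C=49] open={R3}
Step 6: commit R3 -> on_hand[A=39 B=22 C=49] avail[A=39 B=22 C=49] open={}
Step 7: reserve R4 A 8 -> on_hand[A=39 B=22 C=49] avail[A=31 B=22 C=49] open={R4}
Step 8: cancel R4 -> on_hand[A=39 B=22 C=49] avail[A=39 B=22 C=49] open={}
Step 9: reserve R5 A 5 -> on_hand[A=39 B=22 C=49] avail[A=34 B=22 C=49] open={R5}
Step 10: commit R5 -> on_hand[A=34 B=22 C=49] avail[A=34 B=22 C=49] open={}
Step 11: reserve R6 A 4 -> on_hand[A=34 B=22 C=49] avail[A=30 B=22 C=49] open={R6}
Step 12: commit R6 -> on_hand[A=30 B=22 C=49] avail[A=30 B=22 C=49] open={}
Step 13: reserve R7 B 4 -> on_hand[A=30 B=22 C=49] avail[A=30 B=18 C=49] open={R7}
Step 14: reserve R8 A 9 -> on_hand[A=30 B=22 C=49] avail[A=21 B=18 C=49] open={R7,R8}
Step 15: commit R8 -> on_hand[A=21 B=22 C=49] avail[A=21 B=18 C=49] open={R7}
Step 16: commit R7 -> on_hand[A=21 B=18 C=49] avail[A=21 B=18 C=49] open={}
Step 17: reserve R9 A 4 -> on_hand[A=21 B=18 C=49] avail[A=17 B=18 C=49] open={R9}
Step 18: commit R9 -> on_hand[A=17 B=18 C=49] avail[A=17 B=18 C=49] open={}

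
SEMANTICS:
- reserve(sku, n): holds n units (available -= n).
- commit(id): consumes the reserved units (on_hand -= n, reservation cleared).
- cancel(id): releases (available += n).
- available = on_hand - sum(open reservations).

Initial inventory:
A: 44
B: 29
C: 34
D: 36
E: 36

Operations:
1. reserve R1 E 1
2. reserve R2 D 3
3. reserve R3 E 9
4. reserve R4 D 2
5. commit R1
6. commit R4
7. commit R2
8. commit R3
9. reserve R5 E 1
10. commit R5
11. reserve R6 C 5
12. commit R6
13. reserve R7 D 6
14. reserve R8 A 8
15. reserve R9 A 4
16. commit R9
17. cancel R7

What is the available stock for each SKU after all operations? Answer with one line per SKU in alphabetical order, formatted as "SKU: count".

Step 1: reserve R1 E 1 -> on_hand[A=44 B=29 C=34 D=36 E=36] avail[A=44 B=29 C=34 D=36 E=35] open={R1}
Step 2: reserve R2 D 3 -> on_hand[A=44 B=29 C=34 D=36 E=36] avail[A=44 B=29 C=34 D=33 E=35] open={R1,R2}
Step 3: reserve R3 E 9 -> on_hand[A=44 B=29 C=34 D=36 E=36] avail[A=44 B=29 C=34 D=33 E=26] open={R1,R2,R3}
Step 4: reserve R4 D 2 -> on_hand[A=44 B=29 C=34 D=36 E=36] avail[A=44 B=29 C=34 D=31 E=26] open={R1,R2,R3,R4}
Step 5: commit R1 -> on_hand[A=44 B=29 C=34 D=36 E=35] avail[A=44 B=29 C=34 D=31 E=26] open={R2,R3,R4}
Step 6: commit R4 -> on_hand[A=44 B=29 C=34 D=34 E=35] avail[A=44 B=29 C=34 D=31 E=26] open={R2,R3}
Step 7: commit R2 -> on_hand[A=44 B=29 C=34 D=31 E=35] avail[A=44 B=29 C=34 D=31 E=26] open={R3}
Step 8: commit R3 -> on_hand[A=44 B=29 C=34 D=31 E=26] avail[A=44 B=29 C=34 D=31 E=26] open={}
Step 9: reserve R5 E 1 -> on_hand[A=44 B=29 C=34 D=31 E=26] avail[A=44 B=29 C=34 D=31 E=25] open={R5}
Step 10: commit R5 -> on_hand[A=44 B=29 C=34 D=31 E=25] avail[A=44 B=29 C=34 D=31 E=25] open={}
Step 11: reserve R6 C 5 -> on_hand[A=44 B=29 C=34 D=31 E=25] avail[A=44 B=29 C=29 D=31 E=25] open={R6}
Step 12: commit R6 -> on_hand[A=44 B=29 C=29 D=31 E=25] avail[A=44 B=29 C=29 D=31 E=25] open={}
Step 13: reserve R7 D 6 -> on_hand[A=44 B=29 C=29 D=31 E=25] avail[A=44 B=29 C=29 D=25 E=25] open={R7}
Step 14: reserve R8 A 8 -> on_hand[A=44 B=29 C=29 D=31 E=25] avail[A=36 B=29 C=29 D=25 E=25] open={R7,R8}
Step 15: reserve R9 A 4 -> on_hand[A=44 B=29 C=29 D=31 E=25] avail[A=32 B=29 C=29 D=25 E=25] open={R7,R8,R9}
Step 16: commit R9 -> on_hand[A=40 B=29 C=29 D=31 E=25] avail[A=32 B=29 C=29 D=25 E=25] open={R7,R8}
Step 17: cancel R7 -> on_hand[A=40 B=29 C=29 D=31 E=25] avail[A=32 B=29 C=29 D=31 E=25] open={R8}

Answer: A: 32
B: 29
C: 29
D: 31
E: 25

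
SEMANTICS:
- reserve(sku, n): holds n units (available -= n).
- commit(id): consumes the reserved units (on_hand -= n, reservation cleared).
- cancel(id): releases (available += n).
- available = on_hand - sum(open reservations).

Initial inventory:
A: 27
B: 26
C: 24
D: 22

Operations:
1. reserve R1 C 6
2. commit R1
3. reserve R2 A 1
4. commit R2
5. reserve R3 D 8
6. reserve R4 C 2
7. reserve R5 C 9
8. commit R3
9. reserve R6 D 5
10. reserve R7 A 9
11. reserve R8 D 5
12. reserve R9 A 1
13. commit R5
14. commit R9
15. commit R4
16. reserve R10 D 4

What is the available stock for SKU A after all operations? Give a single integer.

Answer: 16

Derivation:
Step 1: reserve R1 C 6 -> on_hand[A=27 B=26 C=24 D=22] avail[A=27 B=26 C=18 D=22] open={R1}
Step 2: commit R1 -> on_hand[A=27 B=26 C=18 D=22] avail[A=27 B=26 C=18 D=22] open={}
Step 3: reserve R2 A 1 -> on_hand[A=27 B=26 C=18 D=22] avail[A=26 B=26 C=18 D=22] open={R2}
Step 4: commit R2 -> on_hand[A=26 B=26 C=18 D=22] avail[A=26 B=26 C=18 D=22] open={}
Step 5: reserve R3 D 8 -> on_hand[A=26 B=26 C=18 D=22] avail[A=26 B=26 C=18 D=14] open={R3}
Step 6: reserve R4 C 2 -> on_hand[A=26 B=26 C=18 D=22] avail[A=26 B=26 C=16 D=14] open={R3,R4}
Step 7: reserve R5 C 9 -> on_hand[A=26 B=26 C=18 D=22] avail[A=26 B=26 C=7 D=14] open={R3,R4,R5}
Step 8: commit R3 -> on_hand[A=26 B=26 C=18 D=14] avail[A=26 B=26 C=7 D=14] open={R4,R5}
Step 9: reserve R6 D 5 -> on_hand[A=26 B=26 C=18 D=14] avail[A=26 B=26 C=7 D=9] open={R4,R5,R6}
Step 10: reserve R7 A 9 -> on_hand[A=26 B=26 C=18 D=14] avail[A=17 B=26 C=7 D=9] open={R4,R5,R6,R7}
Step 11: reserve R8 D 5 -> on_hand[A=26 B=26 C=18 D=14] avail[A=17 B=26 C=7 D=4] open={R4,R5,R6,R7,R8}
Step 12: reserve R9 A 1 -> on_hand[A=26 B=26 C=18 D=14] avail[A=16 B=26 C=7 D=4] open={R4,R5,R6,R7,R8,R9}
Step 13: commit R5 -> on_hand[A=26 B=26 C=9 D=14] avail[A=16 B=26 C=7 D=4] open={R4,R6,R7,R8,R9}
Step 14: commit R9 -> on_hand[A=25 B=26 C=9 D=14] avail[A=16 B=26 C=7 D=4] open={R4,R6,R7,R8}
Step 15: commit R4 -> on_hand[A=25 B=26 C=7 D=14] avail[A=16 B=26 C=7 D=4] open={R6,R7,R8}
Step 16: reserve R10 D 4 -> on_hand[A=25 B=26 C=7 D=14] avail[A=16 B=26 C=7 D=0] open={R10,R6,R7,R8}
Final available[A] = 16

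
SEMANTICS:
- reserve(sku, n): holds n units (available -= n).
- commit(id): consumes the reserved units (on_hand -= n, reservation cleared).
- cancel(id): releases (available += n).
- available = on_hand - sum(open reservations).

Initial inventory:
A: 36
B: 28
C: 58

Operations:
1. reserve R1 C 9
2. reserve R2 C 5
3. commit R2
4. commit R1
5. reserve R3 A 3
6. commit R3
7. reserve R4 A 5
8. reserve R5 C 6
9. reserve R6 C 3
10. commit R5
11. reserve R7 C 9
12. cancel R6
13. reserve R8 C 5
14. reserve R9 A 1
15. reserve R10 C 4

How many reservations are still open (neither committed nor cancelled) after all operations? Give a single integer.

Step 1: reserve R1 C 9 -> on_hand[A=36 B=28 C=58] avail[A=36 B=28 C=49] open={R1}
Step 2: reserve R2 C 5 -> on_hand[A=36 B=28 C=58] avail[A=36 B=28 C=44] open={R1,R2}
Step 3: commit R2 -> on_hand[A=36 B=28 C=53] avail[A=36 B=28 C=44] open={R1}
Step 4: commit R1 -> on_hand[A=36 B=28 C=44] avail[A=36 B=28 C=44] open={}
Step 5: reserve R3 A 3 -> on_hand[A=36 B=28 C=44] avail[A=33 B=28 C=44] open={R3}
Step 6: commit R3 -> on_hand[A=33 B=28 C=44] avail[A=33 B=28 C=44] open={}
Step 7: reserve R4 A 5 -> on_hand[A=33 B=28 C=44] avail[A=28 B=28 C=44] open={R4}
Step 8: reserve R5 C 6 -> on_hand[A=33 B=28 C=44] avail[A=28 B=28 C=38] open={R4,R5}
Step 9: reserve R6 C 3 -> on_hand[A=33 B=28 C=44] avail[A=28 B=28 C=35] open={R4,R5,R6}
Step 10: commit R5 -> on_hand[A=33 B=28 C=38] avail[A=28 B=28 C=35] open={R4,R6}
Step 11: reserve R7 C 9 -> on_hand[A=33 B=28 C=38] avail[A=28 B=28 C=26] open={R4,R6,R7}
Step 12: cancel R6 -> on_hand[A=33 B=28 C=38] avail[A=28 B=28 C=29] open={R4,R7}
Step 13: reserve R8 C 5 -> on_hand[A=33 B=28 C=38] avail[A=28 B=28 C=24] open={R4,R7,R8}
Step 14: reserve R9 A 1 -> on_hand[A=33 B=28 C=38] avail[A=27 B=28 C=24] open={R4,R7,R8,R9}
Step 15: reserve R10 C 4 -> on_hand[A=33 B=28 C=38] avail[A=27 B=28 C=20] open={R10,R4,R7,R8,R9}
Open reservations: ['R10', 'R4', 'R7', 'R8', 'R9'] -> 5

Answer: 5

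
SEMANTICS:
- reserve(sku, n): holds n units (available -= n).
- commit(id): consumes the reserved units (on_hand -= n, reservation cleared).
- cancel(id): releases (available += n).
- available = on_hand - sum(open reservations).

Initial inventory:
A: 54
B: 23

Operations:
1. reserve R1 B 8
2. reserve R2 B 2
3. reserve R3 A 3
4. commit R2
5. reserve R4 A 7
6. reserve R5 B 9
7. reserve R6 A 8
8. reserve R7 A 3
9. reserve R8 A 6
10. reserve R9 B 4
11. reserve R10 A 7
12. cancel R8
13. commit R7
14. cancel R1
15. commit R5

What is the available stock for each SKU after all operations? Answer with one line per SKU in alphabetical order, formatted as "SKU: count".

Answer: A: 26
B: 8

Derivation:
Step 1: reserve R1 B 8 -> on_hand[A=54 B=23] avail[A=54 B=15] open={R1}
Step 2: reserve R2 B 2 -> on_hand[A=54 B=23] avail[A=54 B=13] open={R1,R2}
Step 3: reserve R3 A 3 -> on_hand[A=54 B=23] avail[A=51 B=13] open={R1,R2,R3}
Step 4: commit R2 -> on_hand[A=54 B=21] avail[A=51 B=13] open={R1,R3}
Step 5: reserve R4 A 7 -> on_hand[A=54 B=21] avail[A=44 B=13] open={R1,R3,R4}
Step 6: reserve R5 B 9 -> on_hand[A=54 B=21] avail[A=44 B=4] open={R1,R3,R4,R5}
Step 7: reserve R6 A 8 -> on_hand[A=54 B=21] avail[A=36 B=4] open={R1,R3,R4,R5,R6}
Step 8: reserve R7 A 3 -> on_hand[A=54 B=21] avail[A=33 B=4] open={R1,R3,R4,R5,R6,R7}
Step 9: reserve R8 A 6 -> on_hand[A=54 B=21] avail[A=27 B=4] open={R1,R3,R4,R5,R6,R7,R8}
Step 10: reserve R9 B 4 -> on_hand[A=54 B=21] avail[A=27 B=0] open={R1,R3,R4,R5,R6,R7,R8,R9}
Step 11: reserve R10 A 7 -> on_hand[A=54 B=21] avail[A=20 B=0] open={R1,R10,R3,R4,R5,R6,R7,R8,R9}
Step 12: cancel R8 -> on_hand[A=54 B=21] avail[A=26 B=0] open={R1,R10,R3,R4,R5,R6,R7,R9}
Step 13: commit R7 -> on_hand[A=51 B=21] avail[A=26 B=0] open={R1,R10,R3,R4,R5,R6,R9}
Step 14: cancel R1 -> on_hand[A=51 B=21] avail[A=26 B=8] open={R10,R3,R4,R5,R6,R9}
Step 15: commit R5 -> on_hand[A=51 B=12] avail[A=26 B=8] open={R10,R3,R4,R6,R9}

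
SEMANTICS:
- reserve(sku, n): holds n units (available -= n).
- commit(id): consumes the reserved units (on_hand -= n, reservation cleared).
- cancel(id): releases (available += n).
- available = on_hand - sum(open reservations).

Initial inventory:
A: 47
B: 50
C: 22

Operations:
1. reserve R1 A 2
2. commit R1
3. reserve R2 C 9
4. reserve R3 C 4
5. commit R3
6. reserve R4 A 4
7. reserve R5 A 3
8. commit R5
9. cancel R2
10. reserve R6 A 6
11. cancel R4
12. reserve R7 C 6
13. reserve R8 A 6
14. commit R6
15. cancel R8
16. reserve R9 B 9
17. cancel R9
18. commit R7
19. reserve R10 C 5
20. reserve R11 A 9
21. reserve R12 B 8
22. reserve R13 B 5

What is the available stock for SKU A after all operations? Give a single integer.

Answer: 27

Derivation:
Step 1: reserve R1 A 2 -> on_hand[A=47 B=50 C=22] avail[A=45 B=50 C=22] open={R1}
Step 2: commit R1 -> on_hand[A=45 B=50 C=22] avail[A=45 B=50 C=22] open={}
Step 3: reserve R2 C 9 -> on_hand[A=45 B=50 C=22] avail[A=45 B=50 C=13] open={R2}
Step 4: reserve R3 C 4 -> on_hand[A=45 B=50 C=22] avail[A=45 B=50 C=9] open={R2,R3}
Step 5: commit R3 -> on_hand[A=45 B=50 C=18] avail[A=45 B=50 C=9] open={R2}
Step 6: reserve R4 A 4 -> on_hand[A=45 B=50 C=18] avail[A=41 B=50 C=9] open={R2,R4}
Step 7: reserve R5 A 3 -> on_hand[A=45 B=50 C=18] avail[A=38 B=50 C=9] open={R2,R4,R5}
Step 8: commit R5 -> on_hand[A=42 B=50 C=18] avail[A=38 B=50 C=9] open={R2,R4}
Step 9: cancel R2 -> on_hand[A=42 B=50 C=18] avail[A=38 B=50 C=18] open={R4}
Step 10: reserve R6 A 6 -> on_hand[A=42 B=50 C=18] avail[A=32 B=50 C=18] open={R4,R6}
Step 11: cancel R4 -> on_hand[A=42 B=50 C=18] avail[A=36 B=50 C=18] open={R6}
Step 12: reserve R7 C 6 -> on_hand[A=42 B=50 C=18] avail[A=36 B=50 C=12] open={R6,R7}
Step 13: reserve R8 A 6 -> on_hand[A=42 B=50 C=18] avail[A=30 B=50 C=12] open={R6,R7,R8}
Step 14: commit R6 -> on_hand[A=36 B=50 C=18] avail[A=30 B=50 C=12] open={R7,R8}
Step 15: cancel R8 -> on_hand[A=36 B=50 C=18] avail[A=36 B=50 C=12] open={R7}
Step 16: reserve R9 B 9 -> on_hand[A=36 B=50 C=18] avail[A=36 B=41 C=12] open={R7,R9}
Step 17: cancel R9 -> on_hand[A=36 B=50 C=18] avail[A=36 B=50 C=12] open={R7}
Step 18: commit R7 -> on_hand[A=36 B=50 C=12] avail[A=36 B=50 C=12] open={}
Step 19: reserve R10 C 5 -> on_hand[A=36 B=50 C=12] avail[A=36 B=50 C=7] open={R10}
Step 20: reserve R11 A 9 -> on_hand[A=36 B=50 C=12] avail[A=27 B=50 C=7] open={R10,R11}
Step 21: reserve R12 B 8 -> on_hand[A=36 B=50 C=12] avail[A=27 B=42 C=7] open={R10,R11,R12}
Step 22: reserve R13 B 5 -> on_hand[A=36 B=50 C=12] avail[A=27 B=37 C=7] open={R10,R11,R12,R13}
Final available[A] = 27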